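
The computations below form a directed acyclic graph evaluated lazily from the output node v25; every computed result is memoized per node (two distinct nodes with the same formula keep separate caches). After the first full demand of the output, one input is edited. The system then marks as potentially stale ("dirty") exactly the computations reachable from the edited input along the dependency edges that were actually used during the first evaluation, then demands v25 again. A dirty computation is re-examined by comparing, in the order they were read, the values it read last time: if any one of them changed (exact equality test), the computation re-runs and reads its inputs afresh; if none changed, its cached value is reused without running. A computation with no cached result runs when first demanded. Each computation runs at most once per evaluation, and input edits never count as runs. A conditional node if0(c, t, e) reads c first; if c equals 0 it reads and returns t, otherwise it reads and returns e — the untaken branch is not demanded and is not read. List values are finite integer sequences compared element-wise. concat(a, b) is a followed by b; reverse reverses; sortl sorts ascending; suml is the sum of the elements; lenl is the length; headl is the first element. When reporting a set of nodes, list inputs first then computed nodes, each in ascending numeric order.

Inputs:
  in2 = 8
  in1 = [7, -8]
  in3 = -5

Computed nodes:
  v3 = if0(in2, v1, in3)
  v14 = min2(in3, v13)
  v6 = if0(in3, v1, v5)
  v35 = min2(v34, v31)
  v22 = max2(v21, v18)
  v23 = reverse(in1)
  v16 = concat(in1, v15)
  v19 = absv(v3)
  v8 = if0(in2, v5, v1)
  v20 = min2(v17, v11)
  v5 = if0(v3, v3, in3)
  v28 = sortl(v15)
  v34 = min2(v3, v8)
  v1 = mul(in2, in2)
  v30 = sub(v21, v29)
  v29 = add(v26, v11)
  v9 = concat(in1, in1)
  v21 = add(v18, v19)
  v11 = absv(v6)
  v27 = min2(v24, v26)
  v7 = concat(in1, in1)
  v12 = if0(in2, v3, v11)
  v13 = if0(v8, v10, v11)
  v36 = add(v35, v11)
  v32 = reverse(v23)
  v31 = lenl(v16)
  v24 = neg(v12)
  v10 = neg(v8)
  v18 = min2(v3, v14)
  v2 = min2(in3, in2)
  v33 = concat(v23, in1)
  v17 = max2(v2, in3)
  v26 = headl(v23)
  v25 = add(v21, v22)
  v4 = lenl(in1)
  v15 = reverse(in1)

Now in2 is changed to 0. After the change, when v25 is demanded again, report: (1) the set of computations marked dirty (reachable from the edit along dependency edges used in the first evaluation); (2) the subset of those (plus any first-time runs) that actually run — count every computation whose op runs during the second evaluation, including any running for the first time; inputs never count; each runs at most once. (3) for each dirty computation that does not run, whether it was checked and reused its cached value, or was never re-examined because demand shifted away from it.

The edit dirties: v1, v3, v5, v6, v8, v11, v13, v14, v18, v19, v21, v22, v25.
12 computations run: v1, v3, v5, v8, v10, v13, v14, v18, v19, v21, v22, v25.
Unvisited dirty nodes (no longer demanded): v6, v11.
Note the branch switch — demand abandons v6, v11, which are never re-examined.

First demand of the output computes:
  v1 = mul(8, 8) = 64
  v3 = if0(in2=8 -> else branch in3) = -5
  v5 = if0(v3=-5 -> else branch in3) = -5
  v6 = if0(in3=-5 -> else branch v5) = -5
  v8 = if0(in2=8 -> else branch v1) = 64
  v11 = absv(-5) = 5
  v13 = if0(v8=64 -> else branch v11) = 5
  v14 = min2(-5, 5) = -5
  v18 = min2(-5, -5) = -5
  v19 = absv(-5) = 5
  v21 = add(-5, 5) = 0
  v22 = max2(0, -5) = 0
  v25 = add(0, 0) = 0

After the edit, cleaning proceeds:
  v1: a read changed (in2 8->0; in2 8->0) — executes, giving 0.
  v3: a read changed (in2 8->0) — executes, giving 0.
  v5: a read changed (v3 -5->0) — executes, giving 0.
  v6: stays stale; no demand reaches it after the flip.
  v8: a read changed (in2 8->0; v1 64->0) — executes, giving 0.
  v10: had never run; runs now, result 0.
  v11: stays stale; no demand reaches it after the flip.
  v13: a read changed (v8 64->0) — executes, giving 0.
  v14: a read changed (v13 5->0) — executes, giving -5 — identical to its old value.
  v18: a read changed (v3 -5->0) — executes, giving -5 — identical to its old value.
  v19: a read changed (v3 -5->0) — executes, giving 0.
  v21: a read changed (v19 5->0) — executes, giving -5.
  v22: a read changed (v21 0->-5) — executes, giving -5.
  v25: a read changed (v21 0->-5; v22 0->-5) — executes, giving -10.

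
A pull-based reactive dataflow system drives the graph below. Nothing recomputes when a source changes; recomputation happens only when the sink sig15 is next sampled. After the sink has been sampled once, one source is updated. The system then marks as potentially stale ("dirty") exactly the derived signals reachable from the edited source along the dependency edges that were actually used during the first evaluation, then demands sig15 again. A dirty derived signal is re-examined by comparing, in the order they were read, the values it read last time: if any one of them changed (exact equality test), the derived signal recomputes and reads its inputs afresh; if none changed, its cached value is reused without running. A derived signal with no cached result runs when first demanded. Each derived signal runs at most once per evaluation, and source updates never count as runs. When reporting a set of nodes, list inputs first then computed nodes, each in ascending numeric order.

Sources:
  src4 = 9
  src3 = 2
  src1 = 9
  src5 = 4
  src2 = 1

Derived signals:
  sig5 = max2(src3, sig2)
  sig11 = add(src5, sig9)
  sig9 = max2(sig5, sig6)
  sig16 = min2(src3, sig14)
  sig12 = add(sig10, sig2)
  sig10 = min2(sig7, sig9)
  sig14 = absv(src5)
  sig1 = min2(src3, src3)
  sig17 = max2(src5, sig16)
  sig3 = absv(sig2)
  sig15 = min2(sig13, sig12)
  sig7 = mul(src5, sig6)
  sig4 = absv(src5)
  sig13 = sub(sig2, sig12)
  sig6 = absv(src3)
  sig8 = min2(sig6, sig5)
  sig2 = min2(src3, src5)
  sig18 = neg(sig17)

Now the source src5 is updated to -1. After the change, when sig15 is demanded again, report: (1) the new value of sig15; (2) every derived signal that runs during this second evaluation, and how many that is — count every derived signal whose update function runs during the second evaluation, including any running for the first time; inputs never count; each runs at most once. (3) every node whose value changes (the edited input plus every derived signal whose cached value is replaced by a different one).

First evaluation (everything demanded from the output):
  sig2 = min2(2, 4) = 2
  sig5 = max2(2, 2) = 2
  sig6 = absv(2) = 2
  sig7 = mul(4, 2) = 8
  sig9 = max2(2, 2) = 2
  sig10 = min2(8, 2) = 2
  sig12 = add(2, 2) = 4
  sig13 = sub(2, 4) = -2
  sig15 = min2(-2, 4) = -2

Propagation after the edit:
  sig2: runs — src5 4->-1; result -1.
  sig5: runs — sig2 2->-1; result 2 (same value as before).
  sig7: runs — src5 4->-1; result -2.
  sig9: checked — values it read are unchanged (sig5 unchanged, sig6 unchanged); reused cached 2 without running.
  sig10: runs — sig7 8->-2; result -2.
  sig12: runs — sig10 2->-2; sig2 2->-1; result -3.
  sig13: runs — sig2 2->-1; sig12 4->-3; result 2.
  sig15: runs — sig13 -2->2; sig12 4->-3; result -3.

Key observation: the cutoff stops propagation at sig9 — its inputs' values are unchanged, so it reuses its cache.

New value of sig15: -3.
Derived signals that run: sig2, sig5, sig7, sig10, sig12, sig13, sig15 — 7 in total.
Values that change: src5, sig2, sig7, sig10, sig12, sig13, sig15.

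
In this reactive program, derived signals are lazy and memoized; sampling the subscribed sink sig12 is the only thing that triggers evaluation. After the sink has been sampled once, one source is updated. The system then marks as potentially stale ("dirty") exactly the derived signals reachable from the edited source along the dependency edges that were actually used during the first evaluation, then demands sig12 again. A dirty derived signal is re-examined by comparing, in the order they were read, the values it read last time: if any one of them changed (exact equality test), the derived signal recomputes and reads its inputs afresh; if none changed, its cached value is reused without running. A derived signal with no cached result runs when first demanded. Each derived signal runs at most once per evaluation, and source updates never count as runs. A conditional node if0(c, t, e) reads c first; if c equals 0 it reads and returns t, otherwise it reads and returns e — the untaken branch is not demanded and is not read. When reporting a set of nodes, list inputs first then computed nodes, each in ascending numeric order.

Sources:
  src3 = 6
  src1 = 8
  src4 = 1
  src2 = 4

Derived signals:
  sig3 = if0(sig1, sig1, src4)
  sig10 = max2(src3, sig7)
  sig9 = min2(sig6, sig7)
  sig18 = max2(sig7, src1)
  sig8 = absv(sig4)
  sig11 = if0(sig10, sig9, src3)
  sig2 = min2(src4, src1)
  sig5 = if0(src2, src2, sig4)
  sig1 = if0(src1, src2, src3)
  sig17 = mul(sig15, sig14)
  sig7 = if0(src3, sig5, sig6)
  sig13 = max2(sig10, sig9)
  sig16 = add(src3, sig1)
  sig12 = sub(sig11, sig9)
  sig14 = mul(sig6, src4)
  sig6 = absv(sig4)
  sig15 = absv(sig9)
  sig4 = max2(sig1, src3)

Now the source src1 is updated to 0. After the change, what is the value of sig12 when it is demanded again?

Demanding sig12 again yields 0.
Note the absorption at sig4: it re-runs yet its value is the same, leaving the output's value untouched.

First demand of the output computes:
  sig1 = if0(src1=8 -> else branch src3) = 6
  sig4 = max2(6, 6) = 6
  sig6 = absv(6) = 6
  sig7 = if0(src3=6 -> else branch sig6) = 6
  sig9 = min2(6, 6) = 6
  sig10 = max2(6, 6) = 6
  sig11 = if0(sig10=6 -> else branch src3) = 6
  sig12 = sub(6, 6) = 0

After the edit, cleaning proceeds:
  sig1: a read changed (src1 8->0) — executes, giving 4.
  sig4: a read changed (sig1 6->4) — executes, giving 6 — identical to its old value.
  sig6: dirty, but its reads are unchanged (sig4 unchanged); cached 6 stands.
  sig7: dirty, but its reads are unchanged (src3 unchanged, sig6 unchanged); cached 6 stands.
  sig9: dirty, but its reads are unchanged (sig6 unchanged, sig7 unchanged); cached 6 stands.
  sig10: dirty, but its reads are unchanged (src3 unchanged, sig7 unchanged); cached 6 stands.
  sig11: dirty, but its reads are unchanged (sig10 unchanged, src3 unchanged); cached 6 stands.
  sig12: dirty, but its reads are unchanged (sig11 unchanged, sig9 unchanged); cached 0 stands.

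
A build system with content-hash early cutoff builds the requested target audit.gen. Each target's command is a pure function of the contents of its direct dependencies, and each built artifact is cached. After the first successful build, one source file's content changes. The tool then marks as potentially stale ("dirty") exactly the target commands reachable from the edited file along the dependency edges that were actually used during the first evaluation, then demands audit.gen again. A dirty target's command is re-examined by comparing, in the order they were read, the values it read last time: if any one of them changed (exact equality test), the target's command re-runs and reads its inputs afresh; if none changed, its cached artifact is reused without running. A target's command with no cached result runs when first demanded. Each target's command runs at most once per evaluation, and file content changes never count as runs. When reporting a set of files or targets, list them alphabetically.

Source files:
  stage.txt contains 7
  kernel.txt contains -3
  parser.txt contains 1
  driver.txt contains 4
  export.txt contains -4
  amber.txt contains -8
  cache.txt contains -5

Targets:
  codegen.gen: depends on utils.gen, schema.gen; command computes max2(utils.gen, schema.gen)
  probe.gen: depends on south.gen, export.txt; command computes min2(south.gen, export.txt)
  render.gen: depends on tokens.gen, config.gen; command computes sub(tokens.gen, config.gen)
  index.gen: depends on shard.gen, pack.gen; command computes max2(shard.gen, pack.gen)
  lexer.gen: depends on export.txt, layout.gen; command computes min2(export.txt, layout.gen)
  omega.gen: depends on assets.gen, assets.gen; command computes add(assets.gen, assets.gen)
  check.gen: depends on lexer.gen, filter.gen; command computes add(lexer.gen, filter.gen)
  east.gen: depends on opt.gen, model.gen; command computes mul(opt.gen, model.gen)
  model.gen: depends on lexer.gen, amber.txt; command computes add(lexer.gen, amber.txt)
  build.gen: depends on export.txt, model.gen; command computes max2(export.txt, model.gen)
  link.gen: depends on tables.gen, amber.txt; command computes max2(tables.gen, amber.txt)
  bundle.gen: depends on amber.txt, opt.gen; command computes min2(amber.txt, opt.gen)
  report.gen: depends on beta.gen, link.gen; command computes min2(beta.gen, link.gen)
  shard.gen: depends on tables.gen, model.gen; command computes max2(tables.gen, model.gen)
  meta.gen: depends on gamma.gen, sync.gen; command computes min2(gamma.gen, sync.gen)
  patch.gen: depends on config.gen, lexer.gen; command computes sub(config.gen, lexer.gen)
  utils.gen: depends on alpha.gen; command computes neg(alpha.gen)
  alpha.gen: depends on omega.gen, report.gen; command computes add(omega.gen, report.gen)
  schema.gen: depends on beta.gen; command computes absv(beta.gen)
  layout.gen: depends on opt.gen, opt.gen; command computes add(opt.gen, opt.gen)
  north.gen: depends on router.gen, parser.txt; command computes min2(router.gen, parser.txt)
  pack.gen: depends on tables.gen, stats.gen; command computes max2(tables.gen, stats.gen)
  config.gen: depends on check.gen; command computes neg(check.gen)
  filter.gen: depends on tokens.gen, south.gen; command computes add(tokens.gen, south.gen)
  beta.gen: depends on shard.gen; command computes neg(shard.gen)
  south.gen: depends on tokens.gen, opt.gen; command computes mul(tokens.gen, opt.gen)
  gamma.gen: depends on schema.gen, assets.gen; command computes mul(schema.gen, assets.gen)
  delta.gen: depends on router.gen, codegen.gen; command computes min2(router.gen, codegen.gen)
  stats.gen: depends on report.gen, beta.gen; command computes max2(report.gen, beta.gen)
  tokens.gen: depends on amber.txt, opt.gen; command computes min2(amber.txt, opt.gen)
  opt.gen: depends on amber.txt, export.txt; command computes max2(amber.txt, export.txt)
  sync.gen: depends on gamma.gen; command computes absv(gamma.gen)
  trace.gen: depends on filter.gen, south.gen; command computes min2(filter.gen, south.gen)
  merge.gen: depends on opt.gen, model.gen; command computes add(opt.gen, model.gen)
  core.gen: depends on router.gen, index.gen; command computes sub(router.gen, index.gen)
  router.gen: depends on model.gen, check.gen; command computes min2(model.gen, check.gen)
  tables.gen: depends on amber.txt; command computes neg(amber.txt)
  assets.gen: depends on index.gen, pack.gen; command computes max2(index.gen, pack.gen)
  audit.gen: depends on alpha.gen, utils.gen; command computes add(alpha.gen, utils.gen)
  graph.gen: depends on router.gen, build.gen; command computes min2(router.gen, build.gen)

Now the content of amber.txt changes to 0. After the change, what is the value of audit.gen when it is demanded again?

New value of audit.gen: 0.

First evaluation (everything demanded from the output):
  opt.gen = max2(-8, -4) = -4
  layout.gen = add(-4, -4) = -8
  lexer.gen = min2(-4, -8) = -8
  model.gen = add(-8, -8) = -16
  tables.gen = neg(-8) = 8
  link.gen = max2(8, -8) = 8
  shard.gen = max2(8, -16) = 8
  beta.gen = neg(8) = -8
  report.gen = min2(-8, 8) = -8
  stats.gen = max2(-8, -8) = -8
  pack.gen = max2(8, -8) = 8
  index.gen = max2(8, 8) = 8
  assets.gen = max2(8, 8) = 8
  omega.gen = add(8, 8) = 16
  alpha.gen = add(16, -8) = 8
  utils.gen = neg(8) = -8
  audit.gen = add(8, -8) = 0

Propagation after the edit:
  opt.gen: runs — amber.txt -8->0; result 0.
  layout.gen: runs — opt.gen -4->0; opt.gen -4->0; result 0.
  lexer.gen: runs — layout.gen -8->0; result -4.
  model.gen: runs — lexer.gen -8->-4; amber.txt -8->0; result -4.
  tables.gen: runs — amber.txt -8->0; result 0.
  link.gen: runs — tables.gen 8->0; amber.txt -8->0; result 0.
  shard.gen: runs — tables.gen 8->0; model.gen -16->-4; result 0.
  beta.gen: runs — shard.gen 8->0; result 0.
  report.gen: runs — beta.gen -8->0; link.gen 8->0; result 0.
  stats.gen: runs — report.gen -8->0; beta.gen -8->0; result 0.
  pack.gen: runs — tables.gen 8->0; stats.gen -8->0; result 0.
  index.gen: runs — shard.gen 8->0; pack.gen 8->0; result 0.
  assets.gen: runs — index.gen 8->0; pack.gen 8->0; result 0.
  omega.gen: runs — assets.gen 8->0; assets.gen 8->0; result 0.
  alpha.gen: runs — omega.gen 16->0; report.gen -8->0; result 0.
  utils.gen: runs — alpha.gen 8->0; result 0.
  audit.gen: runs — alpha.gen 8->0; utils.gen -8->0; result 0 (same value as before).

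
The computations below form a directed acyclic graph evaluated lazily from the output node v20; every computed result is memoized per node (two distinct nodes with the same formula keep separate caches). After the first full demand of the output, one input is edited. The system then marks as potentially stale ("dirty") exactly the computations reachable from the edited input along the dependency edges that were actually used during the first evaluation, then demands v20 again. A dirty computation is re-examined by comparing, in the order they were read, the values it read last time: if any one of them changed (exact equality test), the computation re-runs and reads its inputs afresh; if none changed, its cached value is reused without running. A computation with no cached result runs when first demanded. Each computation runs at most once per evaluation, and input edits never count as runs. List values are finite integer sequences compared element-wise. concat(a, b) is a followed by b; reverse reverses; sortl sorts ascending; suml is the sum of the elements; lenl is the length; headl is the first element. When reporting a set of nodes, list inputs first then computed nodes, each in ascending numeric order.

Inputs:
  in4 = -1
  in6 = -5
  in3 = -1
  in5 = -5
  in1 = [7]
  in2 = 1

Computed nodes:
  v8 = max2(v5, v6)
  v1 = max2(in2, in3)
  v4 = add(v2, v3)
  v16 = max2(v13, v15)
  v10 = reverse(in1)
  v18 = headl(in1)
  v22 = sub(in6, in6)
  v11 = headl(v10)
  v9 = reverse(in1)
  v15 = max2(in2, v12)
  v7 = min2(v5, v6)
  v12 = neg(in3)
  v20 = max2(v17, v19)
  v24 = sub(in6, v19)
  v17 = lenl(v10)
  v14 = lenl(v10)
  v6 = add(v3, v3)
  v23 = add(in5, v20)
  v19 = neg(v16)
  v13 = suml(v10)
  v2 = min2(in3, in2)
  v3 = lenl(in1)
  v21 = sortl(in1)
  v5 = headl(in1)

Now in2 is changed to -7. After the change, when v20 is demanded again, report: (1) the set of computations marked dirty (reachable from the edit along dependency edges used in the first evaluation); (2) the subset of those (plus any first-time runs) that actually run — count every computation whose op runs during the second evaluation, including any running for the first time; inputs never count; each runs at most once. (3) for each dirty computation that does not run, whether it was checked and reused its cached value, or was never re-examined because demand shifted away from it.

First demand of the output computes:
  v10 = reverse([7]) = [7]
  v12 = neg(-1) = 1
  v13 = suml([7]) = 7
  v15 = max2(1, 1) = 1
  v16 = max2(7, 1) = 7
  v17 = lenl([7]) = 1
  v19 = neg(7) = -7
  v20 = max2(1, -7) = 1

After the edit, cleaning proceeds:
  v15: a read changed (in2 1->-7) — executes, giving 1 — identical to its old value.
  v16: dirty, but its reads are unchanged (v13 unchanged, v15 unchanged); cached 7 stands.
  v19: dirty, but its reads are unchanged (v16 unchanged); cached -7 stands.
  v20: dirty, but its reads are unchanged (v17 unchanged, v19 unchanged); cached 1 stands.

Note the absorption at v15: it re-runs yet its value is the same, leaving the output's value untouched.

The edit dirties: v15, v16, v19, v20.
1 computations run: v15.
Cache hits after checking: v16, v19, v20.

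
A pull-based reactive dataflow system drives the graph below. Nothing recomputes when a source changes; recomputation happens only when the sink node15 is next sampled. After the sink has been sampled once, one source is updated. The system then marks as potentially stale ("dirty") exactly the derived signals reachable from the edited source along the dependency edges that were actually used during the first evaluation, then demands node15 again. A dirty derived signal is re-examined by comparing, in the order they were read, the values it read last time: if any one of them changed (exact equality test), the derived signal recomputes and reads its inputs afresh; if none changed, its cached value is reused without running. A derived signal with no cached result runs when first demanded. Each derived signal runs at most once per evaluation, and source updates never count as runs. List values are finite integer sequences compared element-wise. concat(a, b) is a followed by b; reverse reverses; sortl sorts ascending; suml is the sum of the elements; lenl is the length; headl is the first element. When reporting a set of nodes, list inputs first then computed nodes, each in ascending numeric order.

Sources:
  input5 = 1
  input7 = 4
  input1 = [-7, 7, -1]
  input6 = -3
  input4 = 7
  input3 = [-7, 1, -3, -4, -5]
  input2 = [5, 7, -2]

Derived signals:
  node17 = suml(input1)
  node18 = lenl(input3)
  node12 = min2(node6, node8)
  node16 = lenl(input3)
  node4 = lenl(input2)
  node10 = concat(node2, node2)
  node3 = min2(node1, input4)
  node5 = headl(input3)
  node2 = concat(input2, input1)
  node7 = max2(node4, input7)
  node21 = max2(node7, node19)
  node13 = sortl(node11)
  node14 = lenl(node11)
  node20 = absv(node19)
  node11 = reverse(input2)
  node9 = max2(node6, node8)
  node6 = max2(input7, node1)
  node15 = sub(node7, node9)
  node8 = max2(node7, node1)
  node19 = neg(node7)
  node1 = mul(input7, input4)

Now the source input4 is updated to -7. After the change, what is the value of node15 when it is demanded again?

New value of node15: 0.

First evaluation (everything demanded from the output):
  node1 = mul(4, 7) = 28
  node4 = lenl([5, 7, -2]) = 3
  node6 = max2(4, 28) = 28
  node7 = max2(3, 4) = 4
  node8 = max2(4, 28) = 28
  node9 = max2(28, 28) = 28
  node15 = sub(4, 28) = -24

Propagation after the edit:
  node1: runs — input4 7->-7; result -28.
  node6: runs — node1 28->-28; result 4.
  node8: runs — node1 28->-28; result 4.
  node9: runs — node6 28->4; node8 28->4; result 4.
  node15: runs — node9 28->4; result 0.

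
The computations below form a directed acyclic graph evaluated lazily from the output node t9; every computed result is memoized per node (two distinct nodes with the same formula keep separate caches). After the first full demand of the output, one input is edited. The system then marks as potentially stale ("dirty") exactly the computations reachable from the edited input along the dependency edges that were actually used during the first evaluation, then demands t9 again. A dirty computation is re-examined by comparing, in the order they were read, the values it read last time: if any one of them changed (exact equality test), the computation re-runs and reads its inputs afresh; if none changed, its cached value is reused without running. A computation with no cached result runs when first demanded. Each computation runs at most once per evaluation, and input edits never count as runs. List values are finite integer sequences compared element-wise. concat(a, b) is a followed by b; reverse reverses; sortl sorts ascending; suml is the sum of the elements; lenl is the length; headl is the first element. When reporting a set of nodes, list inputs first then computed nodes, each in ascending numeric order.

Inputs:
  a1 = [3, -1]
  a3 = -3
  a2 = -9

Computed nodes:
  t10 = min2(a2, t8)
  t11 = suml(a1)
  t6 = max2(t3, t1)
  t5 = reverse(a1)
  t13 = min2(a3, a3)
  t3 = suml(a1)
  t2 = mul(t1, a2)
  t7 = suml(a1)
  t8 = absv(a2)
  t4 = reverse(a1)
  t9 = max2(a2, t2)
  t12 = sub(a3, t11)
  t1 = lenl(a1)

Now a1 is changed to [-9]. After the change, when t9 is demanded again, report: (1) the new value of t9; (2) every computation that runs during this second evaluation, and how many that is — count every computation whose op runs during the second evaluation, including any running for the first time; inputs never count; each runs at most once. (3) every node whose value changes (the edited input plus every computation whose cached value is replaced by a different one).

Demanding t9 again yields -9.
3 computations run: t1, t2, t9.
The nodes whose values change: a1, t1, t2.

First demand of the output computes:
  t1 = lenl([3, -1]) = 2
  t2 = mul(2, -9) = -18
  t9 = max2(-9, -18) = -9

After the edit, cleaning proceeds:
  t1: a read changed (a1 [3, -1]->[-9]) — executes, giving 1.
  t2: a read changed (t1 2->1) — executes, giving -9.
  t9: a read changed (t2 -18->-9) — executes, giving -9 — identical to its old value.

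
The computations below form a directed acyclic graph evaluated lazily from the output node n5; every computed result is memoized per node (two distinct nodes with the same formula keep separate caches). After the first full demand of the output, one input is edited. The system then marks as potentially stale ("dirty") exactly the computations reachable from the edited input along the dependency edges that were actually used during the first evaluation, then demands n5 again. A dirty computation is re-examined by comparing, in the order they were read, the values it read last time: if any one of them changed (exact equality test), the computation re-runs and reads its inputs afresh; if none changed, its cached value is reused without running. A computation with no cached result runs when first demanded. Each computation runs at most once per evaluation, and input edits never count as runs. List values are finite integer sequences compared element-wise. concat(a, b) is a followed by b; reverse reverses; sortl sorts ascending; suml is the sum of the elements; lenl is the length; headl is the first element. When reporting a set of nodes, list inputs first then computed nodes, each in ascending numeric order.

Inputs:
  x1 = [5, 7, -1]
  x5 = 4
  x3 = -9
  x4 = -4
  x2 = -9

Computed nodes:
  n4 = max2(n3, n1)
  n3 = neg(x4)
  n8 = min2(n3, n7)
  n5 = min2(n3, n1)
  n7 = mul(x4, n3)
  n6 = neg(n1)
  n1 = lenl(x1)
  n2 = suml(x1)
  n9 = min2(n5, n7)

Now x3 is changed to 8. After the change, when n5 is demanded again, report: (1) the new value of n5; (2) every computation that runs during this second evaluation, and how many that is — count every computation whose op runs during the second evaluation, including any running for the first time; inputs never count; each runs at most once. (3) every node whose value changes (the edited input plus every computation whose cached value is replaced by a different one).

First demand of the output computes:
  n1 = lenl([5, 7, -1]) = 3
  n3 = neg(-4) = 4
  n5 = min2(4, 3) = 3

After the edit, cleaning proceeds:
  no node depends on x3 at all; the second demand re-runs nothing.

Note the shortcut — nothing in the graph depends on x3 at all, so no recomputation happens.

Demanding n5 again yields 3.
0 computations run: none.
The nodes whose values change: x3.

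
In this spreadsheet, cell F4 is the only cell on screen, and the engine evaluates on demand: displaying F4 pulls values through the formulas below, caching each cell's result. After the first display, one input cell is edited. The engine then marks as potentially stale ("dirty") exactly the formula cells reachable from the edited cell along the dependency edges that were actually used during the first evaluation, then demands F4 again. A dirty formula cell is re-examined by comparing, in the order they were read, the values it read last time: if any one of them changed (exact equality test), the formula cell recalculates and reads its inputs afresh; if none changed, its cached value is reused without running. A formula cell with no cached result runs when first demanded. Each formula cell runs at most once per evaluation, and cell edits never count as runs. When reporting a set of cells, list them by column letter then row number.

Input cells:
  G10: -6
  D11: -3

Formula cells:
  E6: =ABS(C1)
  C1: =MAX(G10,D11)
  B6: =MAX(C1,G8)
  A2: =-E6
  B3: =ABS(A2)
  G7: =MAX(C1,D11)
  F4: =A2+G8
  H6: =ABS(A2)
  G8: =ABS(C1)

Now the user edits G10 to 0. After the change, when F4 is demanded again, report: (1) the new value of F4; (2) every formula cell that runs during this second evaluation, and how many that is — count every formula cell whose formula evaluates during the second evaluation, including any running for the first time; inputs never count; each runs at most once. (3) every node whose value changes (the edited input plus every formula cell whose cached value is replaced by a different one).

F4 now evaluates to 0.
Run set: A2, C1, E6, F4, G8 (5 run).
Changed values: A2, C1, E6, G8, G10.

Initial pass — values computed on the first demand:
  C1 = MAX(-6, -3) = -3
  E6 = ABS(-3) = 3
  A2 = -(3) = -3
  G8 = ABS(-3) = 3
  F4 = -3 + 3 = 0

Second demand — change propagation:
  C1: re-runs because G10 -6->0; new result 0.
  E6: re-runs because C1 -3->0; new result 0.
  A2: re-runs because E6 3->0; new result 0.
  G8: re-runs because C1 -3->0; new result 0.
  F4: re-runs because A2 -3->0; G8 3->0; new result 0 (unchanged).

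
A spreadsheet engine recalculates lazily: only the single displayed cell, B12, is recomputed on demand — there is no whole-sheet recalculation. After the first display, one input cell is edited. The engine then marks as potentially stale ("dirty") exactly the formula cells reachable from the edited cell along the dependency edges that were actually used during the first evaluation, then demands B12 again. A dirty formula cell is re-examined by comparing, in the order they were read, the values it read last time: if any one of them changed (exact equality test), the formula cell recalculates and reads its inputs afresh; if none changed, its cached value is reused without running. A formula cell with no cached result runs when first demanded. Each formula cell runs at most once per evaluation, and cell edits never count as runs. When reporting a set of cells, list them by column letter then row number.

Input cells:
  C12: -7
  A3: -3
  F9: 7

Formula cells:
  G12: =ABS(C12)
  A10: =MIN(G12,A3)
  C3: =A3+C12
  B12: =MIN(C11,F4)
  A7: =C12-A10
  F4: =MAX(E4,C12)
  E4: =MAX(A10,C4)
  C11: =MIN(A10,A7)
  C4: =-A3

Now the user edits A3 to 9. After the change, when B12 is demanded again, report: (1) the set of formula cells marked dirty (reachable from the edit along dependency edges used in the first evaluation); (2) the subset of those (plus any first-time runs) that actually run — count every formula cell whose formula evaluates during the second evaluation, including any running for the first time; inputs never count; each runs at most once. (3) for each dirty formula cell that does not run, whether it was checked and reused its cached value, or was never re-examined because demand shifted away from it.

Marked dirty: A7, A10, B12, C4, C11, E4, F4.
Formula cells that run: A7, A10, B12, C4, C11, E4, F4 — 7 in total.
Every dirty formula cell ran.

First evaluation (everything demanded from the output):
  C4 = -(-3) = 3
  G12 = ABS(-7) = 7
  A10 = MIN(7, -3) = -3
  A7 = -7 - -3 = -4
  C11 = MIN(-3, -4) = -4
  E4 = MAX(-3, 3) = 3
  F4 = MAX(3, -7) = 3
  B12 = MIN(-4, 3) = -4

Propagation after the edit:
  A10: runs — A3 -3->9; result 7.
  A7: runs — A10 -3->7; result -14.
  C4: runs — A3 -3->9; result -9.
  C11: runs — A10 -3->7; A7 -4->-14; result -14.
  E4: runs — A10 -3->7; C4 3->-9; result 7.
  F4: runs — E4 3->7; result 7.
  B12: runs — C11 -4->-14; F4 3->7; result -14.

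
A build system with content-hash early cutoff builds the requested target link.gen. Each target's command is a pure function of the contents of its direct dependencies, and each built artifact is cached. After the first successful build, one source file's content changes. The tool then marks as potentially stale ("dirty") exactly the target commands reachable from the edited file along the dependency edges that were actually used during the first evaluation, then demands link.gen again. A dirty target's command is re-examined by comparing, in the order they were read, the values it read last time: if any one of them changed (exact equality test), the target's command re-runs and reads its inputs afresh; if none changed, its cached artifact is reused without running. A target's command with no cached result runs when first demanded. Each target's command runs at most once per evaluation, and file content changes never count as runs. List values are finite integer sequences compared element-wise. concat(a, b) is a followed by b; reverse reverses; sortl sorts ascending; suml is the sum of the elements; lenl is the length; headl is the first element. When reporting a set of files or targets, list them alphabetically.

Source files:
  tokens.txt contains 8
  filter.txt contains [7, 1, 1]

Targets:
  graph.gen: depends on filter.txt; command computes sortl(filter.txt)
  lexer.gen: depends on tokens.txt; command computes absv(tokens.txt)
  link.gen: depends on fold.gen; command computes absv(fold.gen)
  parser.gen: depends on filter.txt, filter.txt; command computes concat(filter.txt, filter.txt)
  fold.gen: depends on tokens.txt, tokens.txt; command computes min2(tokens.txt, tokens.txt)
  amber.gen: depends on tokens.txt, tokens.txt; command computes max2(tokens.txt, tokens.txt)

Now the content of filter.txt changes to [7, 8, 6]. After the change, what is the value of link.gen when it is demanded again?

New value of link.gen: 8.
Key observation: filter.txt is never demanded by the output, so the edit triggers no recomputation at all.

First evaluation (everything demanded from the output):
  fold.gen = min2(8, 8) = 8
  link.gen = absv(8) = 8

Propagation after the edit:
  filter.txt feeds no computation that the output demands — nothing is marked dirty and nothing runs.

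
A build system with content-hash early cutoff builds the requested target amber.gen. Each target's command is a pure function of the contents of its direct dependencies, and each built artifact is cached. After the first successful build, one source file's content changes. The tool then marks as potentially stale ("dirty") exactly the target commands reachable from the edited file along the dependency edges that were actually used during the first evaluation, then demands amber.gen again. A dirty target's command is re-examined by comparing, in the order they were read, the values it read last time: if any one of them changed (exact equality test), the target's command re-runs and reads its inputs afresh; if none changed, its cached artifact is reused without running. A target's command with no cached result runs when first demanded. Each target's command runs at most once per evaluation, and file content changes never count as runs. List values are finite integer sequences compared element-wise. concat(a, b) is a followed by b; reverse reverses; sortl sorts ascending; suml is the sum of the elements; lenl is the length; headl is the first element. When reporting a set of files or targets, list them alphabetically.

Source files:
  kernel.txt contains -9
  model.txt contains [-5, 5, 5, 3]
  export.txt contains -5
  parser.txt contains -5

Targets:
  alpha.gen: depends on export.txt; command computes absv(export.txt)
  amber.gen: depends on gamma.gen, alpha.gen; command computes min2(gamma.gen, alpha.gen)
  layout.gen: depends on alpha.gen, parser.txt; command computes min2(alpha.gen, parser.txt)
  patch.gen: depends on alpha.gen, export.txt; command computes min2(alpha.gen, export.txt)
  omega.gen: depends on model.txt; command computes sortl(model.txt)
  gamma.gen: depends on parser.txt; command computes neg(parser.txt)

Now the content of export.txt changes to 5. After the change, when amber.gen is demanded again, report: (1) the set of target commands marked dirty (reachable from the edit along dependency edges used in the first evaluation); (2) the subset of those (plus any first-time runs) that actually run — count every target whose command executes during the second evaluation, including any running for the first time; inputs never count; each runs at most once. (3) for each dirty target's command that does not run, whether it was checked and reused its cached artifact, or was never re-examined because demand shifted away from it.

Marked dirty: alpha.gen, amber.gen.
Target commands that run: alpha.gen — 1 in total.
Checked but reused from cache: amber.gen.
Key observation: the change is absorbed at alpha.gen — it re-runs but produces the same value, and the output's value is unchanged.

First evaluation (everything demanded from the output):
  alpha.gen = absv(-5) = 5
  gamma.gen = neg(-5) = 5
  amber.gen = min2(5, 5) = 5

Propagation after the edit:
  alpha.gen: runs — export.txt -5->5; result 5 (same value as before).
  amber.gen: checked — values it read are unchanged (gamma.gen unchanged, alpha.gen unchanged); reused cached 5 without running.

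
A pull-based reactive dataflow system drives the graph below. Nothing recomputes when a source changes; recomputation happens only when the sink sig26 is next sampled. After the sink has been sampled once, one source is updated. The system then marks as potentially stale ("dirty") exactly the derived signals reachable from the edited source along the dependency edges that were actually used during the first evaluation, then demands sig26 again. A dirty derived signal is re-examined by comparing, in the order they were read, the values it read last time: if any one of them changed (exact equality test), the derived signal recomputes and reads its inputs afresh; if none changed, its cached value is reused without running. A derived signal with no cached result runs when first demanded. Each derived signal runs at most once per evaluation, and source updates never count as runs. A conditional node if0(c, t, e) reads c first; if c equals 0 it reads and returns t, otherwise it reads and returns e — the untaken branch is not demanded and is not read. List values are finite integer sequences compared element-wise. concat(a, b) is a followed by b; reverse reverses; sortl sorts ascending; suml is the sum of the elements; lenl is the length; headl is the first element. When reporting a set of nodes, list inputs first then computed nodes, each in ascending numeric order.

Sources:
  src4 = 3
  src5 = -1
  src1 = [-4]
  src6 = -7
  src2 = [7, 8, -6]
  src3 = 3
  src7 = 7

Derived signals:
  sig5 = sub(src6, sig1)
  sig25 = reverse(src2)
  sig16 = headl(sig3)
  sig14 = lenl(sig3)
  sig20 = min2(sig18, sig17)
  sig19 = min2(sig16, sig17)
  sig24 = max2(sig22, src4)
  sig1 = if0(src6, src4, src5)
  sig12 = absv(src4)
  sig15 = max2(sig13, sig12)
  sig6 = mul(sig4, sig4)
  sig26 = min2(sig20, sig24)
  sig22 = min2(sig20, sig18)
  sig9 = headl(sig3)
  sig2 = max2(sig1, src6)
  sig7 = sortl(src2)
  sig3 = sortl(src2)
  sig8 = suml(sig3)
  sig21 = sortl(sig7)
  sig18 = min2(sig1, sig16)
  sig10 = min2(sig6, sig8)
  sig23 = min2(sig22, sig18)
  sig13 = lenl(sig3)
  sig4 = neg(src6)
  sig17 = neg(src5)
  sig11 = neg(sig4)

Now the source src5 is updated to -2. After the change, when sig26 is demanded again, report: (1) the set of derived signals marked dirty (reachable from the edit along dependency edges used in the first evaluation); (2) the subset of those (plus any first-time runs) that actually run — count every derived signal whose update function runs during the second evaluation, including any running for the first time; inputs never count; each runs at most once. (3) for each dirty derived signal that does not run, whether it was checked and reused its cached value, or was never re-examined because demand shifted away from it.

First evaluation (everything demanded from the output):
  sig1 = if0(src6=-7 -> else branch src5) = -1
  sig3 = sortl([7, 8, -6]) = [-6, 7, 8]
  sig16 = headl([-6, 7, 8]) = -6
  sig17 = neg(-1) = 1
  sig18 = min2(-1, -6) = -6
  sig20 = min2(-6, 1) = -6
  sig22 = min2(-6, -6) = -6
  sig24 = max2(-6, 3) = 3
  sig26 = min2(-6, 3) = -6

Propagation after the edit:
  sig1: runs — src5 -1->-2; result -2.
  sig17: runs — src5 -1->-2; result 2.
  sig18: runs — sig1 -1->-2; result -6 (same value as before).
  sig20: runs — sig17 1->2; result -6 (same value as before).
  sig22: checked — values it read are unchanged (sig20 unchanged, sig18 unchanged); reused cached -6 without running.
  sig24: checked — values it read are unchanged (sig22 unchanged, src4 unchanged); reused cached 3 without running.
  sig26: checked — values it read are unchanged (sig20 unchanged, sig24 unchanged); reused cached -6 without running.

Key observation: the cutoff stops propagation at sig22 — its inputs' values are unchanged, so it reuses its cache.

Marked dirty: sig1, sig17, sig18, sig20, sig22, sig24, sig26.
Derived signals that run: sig1, sig17, sig18, sig20 — 4 in total.
Checked but reused from cache: sig22, sig24, sig26.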